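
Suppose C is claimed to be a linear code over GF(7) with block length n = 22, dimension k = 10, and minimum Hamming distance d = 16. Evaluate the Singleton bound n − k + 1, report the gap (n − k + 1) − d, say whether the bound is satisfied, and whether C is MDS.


Singleton RHS = n − k + 1 = 13, slack = -3, bound violated (no such code; not MDS).

Singleton bound: d ≤ n − k + 1.
Here n = 22, k = 10, so n − k + 1 = 13.
Given d = 16, check d ≤ 13: NO.
Slack = (n − k + 1) − d = -3.
The slack is negative: d = 16 exceeds n − k + 1 = 13 by 3, so the Singleton bound is violated and no linear [22, 10, 16]_7 code can exist. In particular it is not MDS (MDS requires d = n − k + 1 exactly).
Description: the claimed parameters are [22, 10, 16]_7; such a code would be impossible (violates the Singleton bound).


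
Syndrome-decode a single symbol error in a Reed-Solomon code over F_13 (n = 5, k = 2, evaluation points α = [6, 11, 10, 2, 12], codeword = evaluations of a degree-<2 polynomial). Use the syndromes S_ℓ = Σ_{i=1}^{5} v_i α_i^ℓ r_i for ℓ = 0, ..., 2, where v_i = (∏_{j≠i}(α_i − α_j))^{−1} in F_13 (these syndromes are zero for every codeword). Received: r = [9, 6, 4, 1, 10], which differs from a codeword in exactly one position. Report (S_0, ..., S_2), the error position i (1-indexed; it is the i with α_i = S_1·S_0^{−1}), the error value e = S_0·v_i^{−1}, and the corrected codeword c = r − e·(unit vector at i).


S = (5, 8, 5), error at position 5, error magnitude e = 2, c = [9, 6, 4, 1, 8].

Step 1: column multipliers v_i = (∏_{j≠i}(α_i − α_j))^{−1} mod 13.
  i = 1 (α = 6): (6−11)(6−10)(6−2)(6−12) = (−5)·(−4)·4·(−6) = −480 ≡ 1, so v_1 = 1^{−1} = 1 (mod 13).
  i = 2 (α = 11): (11−6)(11−10)(11−2)(11−12) = 5·1·9·(−1) = −45 ≡ 7, so v_2 = 7^{−1} = 2 (mod 13).
  i = 3 (α = 10): (10−6)(10−11)(10−2)(10−12) = 4·(−1)·8·(−2) = 64 ≡ 12, so v_3 = 12^{−1} = 12 (mod 13).
  i = 4 (α = 2): (2−6)(2−11)(2−10)(2−12) = (−4)·(−9)·(−8)·(−10) = 2880 ≡ 7, so v_4 = 7^{−1} = 2 (mod 13).
  i = 5 (α = 12): (12−6)(12−11)(12−10)(12−2) = 6·1·2·10 = 120 ≡ 3, so v_5 = 3^{−1} = 9 (mod 13).
  v = [1, 2, 12, 2, 9].
Step 2: syndromes of r = [9, 6, 4, 1, 10] (all sums mod 13).
  S_0 = Σ v_i r_i = 1·9 + 2·6 + 12·4 + 2·1 + 9·10 = 161 ≡ 5.
  S_1 = Σ v_i α_i r_i = 1·6·9 + 2·11·6 + 12·10·4 + 2·2·1 + 9·12·10 = 1750 ≡ 8.
  α_i^2 mod 13 = [10, 4, 9, 4, 1].
  S_2 = Σ v_i α_i^2 r_i = 1·10·9 + 2·4·6 + 12·9·4 + 2·4·1 + 9·1·10 = 668 ≡ 5.
  S = (5, 8, 5) ≠ 0, so r is not a codeword (an error is present).
Step 3: locate the error. For a single error e at position i, S_ℓ = v_i·e·α_i^ℓ, so α_err = S_1/S_0.
  S_0^{−1} = 5^{−1} = 8 (mod 13), so α_err = 8·8 = 64 ≡ 12 = α_5. Error position i = 5.
  Consistency check: S_2/S_1 = 5·5 = 25 ≡ 12 = α_err ✓ (single-error assumption holds).
Step 4: error magnitude e = S_0/v_5 = S_0·∏_{j≠5}(α_5 − α_j) = 5·3 = 15 ≡ 2 (mod 13).
Step 5: correct position 5: c_5 = r_5 − e = 10 − 2 ≡ 8 (mod 13). Hence c = [9, 6, 4, 1, 8].
  Check: interpolating c through the α_i gives m(x) = 10 + 2·x (degree < 2) with m(α_i) = c_i for every i, so c is indeed a codeword.


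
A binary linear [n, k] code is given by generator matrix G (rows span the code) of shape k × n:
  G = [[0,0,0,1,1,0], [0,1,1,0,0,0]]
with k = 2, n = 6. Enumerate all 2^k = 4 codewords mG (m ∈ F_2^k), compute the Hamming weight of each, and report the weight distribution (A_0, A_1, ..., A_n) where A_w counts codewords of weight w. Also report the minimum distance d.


Weight distribution: A_0 = 1, A_2 = 2, A_4 = 1. Minimum distance d = 2.

Enumerate all 2^2 = 4 messages m ∈ F_2^2.
For each, compute codeword c = mG in F_2^6, then tally its weight.
  m = 00 → c = 000000, weight = 0.
  m = 10 → c = 000110, weight = 2.
  m = 01 → c = 011000, weight = 2.
  m = 11 → c = 011110, weight = 4.
Tally weights:
  weight 0: 1 codewords.
  weight 2: 2 codewords.
  weight 4: 1 codewords.
Minimum distance d = smallest w > 0 with A_w > 0 = 2.
Sanity: Σ A_w = 4 = 2^2 = 4 ✓.


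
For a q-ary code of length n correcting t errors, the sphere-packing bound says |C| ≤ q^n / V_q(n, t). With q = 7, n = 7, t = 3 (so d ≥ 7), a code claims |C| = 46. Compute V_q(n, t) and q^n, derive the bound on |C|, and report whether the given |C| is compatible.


V_q(n, t) = 8359, q^n = 823543, Hamming bound = 98, |C| = 46 ≤ bound (satisfied).

Step 1: Compute V_q(n, t) = Σ_{j=0}^3 C(n, j) (q−1)^j.
  j = 0: C(7,0)·(6)^0 = 1·1 = 1.
  j = 1: C(7,1)·(6)^1 = 7·6 = 42.
  j = 2: C(7,2)·(6)^2 = 21·36 = 756.
  j = 3: C(7,3)·(6)^3 = 35·216 = 7560.
  V_q(n, t) = 1 + 42 + 756 + 7560 = 8359.
Step 2: q^n = 7^7 = 823543.
Step 3: Hamming bound ⌊q^n / V_q(n,t)⌋ = ⌊823543/8359⌋ = 98.
Step 4: Compare |C| = 46 to 98: satisfied.
The claimed |C| lies below the Hamming bound.


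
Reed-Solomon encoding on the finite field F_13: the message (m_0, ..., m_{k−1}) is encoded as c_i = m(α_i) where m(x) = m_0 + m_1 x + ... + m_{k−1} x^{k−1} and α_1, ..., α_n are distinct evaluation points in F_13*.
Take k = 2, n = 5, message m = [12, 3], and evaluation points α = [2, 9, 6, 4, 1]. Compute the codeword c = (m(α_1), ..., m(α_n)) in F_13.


c = [5, 0, 4, 11, 2]

Message polynomial: m(x) = 12 + 3·x (mod 13).
For each evaluation point α_i, compute m(α_i) mod 13:
  α_1 = 2: Horner steps 3 → 5, so m(2) = 5.
  α_2 = 9: Horner steps 3 → 0, so m(9) = 0.
  α_3 = 6: Horner steps 3 → 4, so m(6) = 4.
  α_4 = 4: Horner steps 3 → 11, so m(4) = 11.
  α_5 = 1: Horner steps 3 → 2, so m(1) = 2.
Codeword c = [5, 0, 4, 11, 2] ∈ F_13^5.


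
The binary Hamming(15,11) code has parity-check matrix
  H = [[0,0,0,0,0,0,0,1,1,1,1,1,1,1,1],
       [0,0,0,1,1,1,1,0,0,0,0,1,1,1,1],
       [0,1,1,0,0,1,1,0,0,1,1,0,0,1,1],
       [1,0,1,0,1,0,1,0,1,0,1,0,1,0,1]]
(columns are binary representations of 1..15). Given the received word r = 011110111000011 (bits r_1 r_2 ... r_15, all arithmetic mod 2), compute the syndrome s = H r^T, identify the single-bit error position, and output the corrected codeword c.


s = (0, 1, 1, 1)^T, error position = 7, corrected codeword c = 011110011000011

Compute s = H r^T mod 2 one row at a time:
  s_1 = 1 + 1 + 0 + 0 + 0 + 0 + 1 + 1 = 4 ≡ 0 (mod 2).
  s_2 = 1 + 1 + 0 + 1 + 0 + 0 + 1 + 1 = 5 ≡ 1 (mod 2).
  s_3 = 1 + 1 + 0 + 1 + 0 + 0 + 1 + 1 = 5 ≡ 1 (mod 2).
  s_4 = 0 + 1 + 1 + 1 + 1 + 0 + 0 + 1 = 5 ≡ 1 (mod 2).
s = (0, 1, 1, 1)^T — this equals column 7 of H (binary 0111), so error is at position 7.
Correct: flip bit 7 of r = 011110111000011 to get c = 011110011000011.


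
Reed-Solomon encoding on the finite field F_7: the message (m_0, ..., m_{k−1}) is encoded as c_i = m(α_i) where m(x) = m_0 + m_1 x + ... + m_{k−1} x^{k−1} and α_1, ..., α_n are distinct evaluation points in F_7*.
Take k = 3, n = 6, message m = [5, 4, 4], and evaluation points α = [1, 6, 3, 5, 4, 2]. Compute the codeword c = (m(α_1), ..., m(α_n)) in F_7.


c = [6, 5, 4, 6, 1, 1]

Message polynomial: m(x) = 5 + 4·x + 4·x^2 (mod 7).
For each evaluation point α_i, compute m(α_i) mod 7:
  α_1 = 1: Horner steps 4 → 1 → 6, so m(1) = 6.
  α_2 = 6: Horner steps 4 → 0 → 5, so m(6) = 5.
  α_3 = 3: Horner steps 4 → 2 → 4, so m(3) = 4.
  α_4 = 5: Horner steps 4 → 3 → 6, so m(5) = 6.
  α_5 = 4: Horner steps 4 → 6 → 1, so m(4) = 1.
  α_6 = 2: Horner steps 4 → 5 → 1, so m(2) = 1.
Codeword c = [6, 5, 4, 6, 1, 1] ∈ F_7^6.


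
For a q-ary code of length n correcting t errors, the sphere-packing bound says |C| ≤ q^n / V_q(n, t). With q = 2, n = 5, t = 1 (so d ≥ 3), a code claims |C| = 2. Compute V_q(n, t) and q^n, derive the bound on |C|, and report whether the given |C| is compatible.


V_q(n, t) = 6, q^n = 32, Hamming bound = 5, |C| = 2 ≤ bound (satisfied).

Step 1: Compute V_q(n, t) = Σ_{j=0}^1 C(n, j) (q−1)^j.
  j = 0: C(5,0)·(1)^0 = 1·1 = 1.
  j = 1: C(5,1)·(1)^1 = 5·1 = 5.
  V_q(n, t) = 1 + 5 = 6.
Step 2: q^n = 2^5 = 32.
Step 3: Hamming bound ⌊q^n / V_q(n,t)⌋ = ⌊32/6⌋ = 5.
Step 4: Compare |C| = 2 to 5: satisfied.
The claimed |C| lies below the Hamming bound.


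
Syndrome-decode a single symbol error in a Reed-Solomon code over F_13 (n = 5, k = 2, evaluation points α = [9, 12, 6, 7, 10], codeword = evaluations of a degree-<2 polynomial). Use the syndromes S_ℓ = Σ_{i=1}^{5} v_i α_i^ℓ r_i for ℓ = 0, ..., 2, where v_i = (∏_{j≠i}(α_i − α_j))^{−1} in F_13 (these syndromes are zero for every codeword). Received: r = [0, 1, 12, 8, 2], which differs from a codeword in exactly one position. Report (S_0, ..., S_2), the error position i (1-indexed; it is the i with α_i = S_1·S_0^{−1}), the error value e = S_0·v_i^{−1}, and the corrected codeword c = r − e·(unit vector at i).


S = (3, 4, 1), error at position 5, error magnitude e = 6, c = [0, 1, 12, 8, 9].

Step 1: column multipliers v_i = (∏_{j≠i}(α_i − α_j))^{−1} mod 13.
  i = 1 (α = 9): (9−12)(9−6)(9−7)(9−10) = (−3)·3·2·(−1) = 18 ≡ 5, so v_1 = 5^{−1} = 8 (mod 13).
  i = 2 (α = 12): (12−9)(12−6)(12−7)(12−10) = 3·6·5·2 = 180 ≡ 11, so v_2 = 11^{−1} = 6 (mod 13).
  i = 3 (α = 6): (6−9)(6−12)(6−7)(6−10) = (−3)·(−6)·(−1)·(−4) = 72 ≡ 7, so v_3 = 7^{−1} = 2 (mod 13).
  i = 4 (α = 7): (7−9)(7−12)(7−6)(7−10) = (−2)·(−5)·1·(−3) = −30 ≡ 9, so v_4 = 9^{−1} = 3 (mod 13).
  i = 5 (α = 10): (10−9)(10−12)(10−6)(10−7) = 1·(−2)·4·3 = −24 ≡ 2, so v_5 = 2^{−1} = 7 (mod 13).
  v = [8, 6, 2, 3, 7].
Step 2: syndromes of r = [0, 1, 12, 8, 2] (all sums mod 13).
  S_0 = Σ v_i r_i = 8·0 + 6·1 + 2·12 + 3·8 + 7·2 = 68 ≡ 3.
  S_1 = Σ v_i α_i r_i = 8·9·0 + 6·12·1 + 2·6·12 + 3·7·8 + 7·10·2 = 524 ≡ 4.
  α_i^2 mod 13 = [3, 1, 10, 10, 9].
  S_2 = Σ v_i α_i^2 r_i = 8·3·0 + 6·1·1 + 2·10·12 + 3·10·8 + 7·9·2 = 612 ≡ 1.
  S = (3, 4, 1) ≠ 0, so r is not a codeword (an error is present).
Step 3: locate the error. For a single error e at position i, S_ℓ = v_i·e·α_i^ℓ, so α_err = S_1/S_0.
  S_0^{−1} = 3^{−1} = 9 (mod 13), so α_err = 4·9 = 36 ≡ 10 = α_5. Error position i = 5.
  Consistency check: S_2/S_1 = 1·10 = 10 ≡ 10 = α_err ✓ (single-error assumption holds).
Step 4: error magnitude e = S_0/v_5 = S_0·∏_{j≠5}(α_5 − α_j) = 3·2 = 6 ≡ 6 (mod 13).
Step 5: correct position 5: c_5 = r_5 − e = 2 − 6 ≡ 9 (mod 13). Hence c = [0, 1, 12, 8, 9].
  Check: interpolating c through the α_i gives m(x) = 10 + 9·x (degree < 2) with m(α_i) = c_i for every i, so c is indeed a codeword.


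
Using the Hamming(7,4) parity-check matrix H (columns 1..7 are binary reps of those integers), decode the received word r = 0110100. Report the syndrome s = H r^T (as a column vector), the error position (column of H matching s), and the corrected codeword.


s = (1, 0, 0)^T, error position = 4, corrected codeword c = 0111100

Compute s = H r^T mod 2 one row at a time:
  s_1 = 0 + 1 + 0 + 0 = 1 ≡ 1 (mod 2).
  s_2 = 1 + 1 + 0 + 0 = 2 ≡ 0 (mod 2).
  s_3 = 0 + 1 + 1 + 0 = 2 ≡ 0 (mod 2).
s = (1, 0, 0)^T — this equals column 4 of H (binary 100), so error is at position 4.
Correct: flip bit 4 of r = 0110100 to get c = 0111100.


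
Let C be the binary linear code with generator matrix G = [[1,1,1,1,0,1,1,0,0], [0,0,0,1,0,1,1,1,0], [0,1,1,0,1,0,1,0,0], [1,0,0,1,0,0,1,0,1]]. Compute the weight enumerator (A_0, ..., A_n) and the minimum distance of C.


Weight distribution: A_0 = 1, A_4 = 10, A_6 = 4, A_8 = 1. Minimum distance d = 4.

Enumerate all 2^4 = 16 messages m ∈ F_2^4.
For each, compute codeword c = mG in F_2^9, then tally its weight.
  m = 0000 → c = 000000000, weight = 0.
  m = 1000 → c = 111101100, weight = 6.
  m = 0100 → c = 000101110, weight = 4.
  m = 1100 → c = 111000010, weight = 4.
  m = 0010 → c = 011010100, weight = 4.
  m = 1010 → c = 100111000, weight = 4.
  m = 0110 → c = 011111010, weight = 6.
  m = 1110 → c = 100010110, weight = 4.
  m = 0001 → c = 100100101, weight = 4.
  m = 1001 → c = 011001001, weight = 4.
  m = 0101 → c = 100001011, weight = 4.
  m = 1101 → c = 011100111, weight = 6.
  m = 0011 → c = 111110001, weight = 6.
  m = 1011 → c = 000011101, weight = 4.
  m = 0111 → c = 111011111, weight = 8.
  m = 1111 → c = 000110011, weight = 4.
Tally weights:
  weight 0: 1 codewords.
  weight 4: 10 codewords.
  weight 6: 4 codewords.
  weight 8: 1 codewords.
Minimum distance d = smallest w > 0 with A_w > 0 = 4.
Sanity: Σ A_w = 16 = 2^4 = 16 ✓.


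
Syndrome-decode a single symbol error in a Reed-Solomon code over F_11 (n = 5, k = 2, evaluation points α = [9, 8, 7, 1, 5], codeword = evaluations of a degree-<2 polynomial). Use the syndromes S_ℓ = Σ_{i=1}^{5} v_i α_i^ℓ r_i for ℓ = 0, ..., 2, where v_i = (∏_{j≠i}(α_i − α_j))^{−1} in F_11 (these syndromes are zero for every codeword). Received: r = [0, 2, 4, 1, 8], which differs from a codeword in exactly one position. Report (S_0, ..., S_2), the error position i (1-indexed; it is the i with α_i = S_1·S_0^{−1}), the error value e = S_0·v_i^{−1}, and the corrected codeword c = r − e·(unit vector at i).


S = (9, 9, 9), error at position 4, error magnitude e = 7, c = [0, 2, 4, 5, 8].

Step 1: column multipliers v_i = (∏_{j≠i}(α_i − α_j))^{−1} mod 11.
  i = 1 (α = 9): (9−8)(9−7)(9−1)(9−5) = 1·2·8·4 = 64 ≡ 9, so v_1 = 9^{−1} = 5 (mod 11).
  i = 2 (α = 8): (8−9)(8−7)(8−1)(8−5) = (−1)·1·7·3 = −21 ≡ 1, so v_2 = 1^{−1} = 1 (mod 11).
  i = 3 (α = 7): (7−9)(7−8)(7−1)(7−5) = (−2)·(−1)·6·2 = 24 ≡ 2, so v_3 = 2^{−1} = 6 (mod 11).
  i = 4 (α = 1): (1−9)(1−8)(1−7)(1−5) = (−8)·(−7)·(−6)·(−4) = 1344 ≡ 2, so v_4 = 2^{−1} = 6 (mod 11).
  i = 5 (α = 5): (5−9)(5−8)(5−7)(5−1) = (−4)·(−3)·(−2)·4 = −96 ≡ 3, so v_5 = 3^{−1} = 4 (mod 11).
  v = [5, 1, 6, 6, 4].
Step 2: syndromes of r = [0, 2, 4, 1, 8] (all sums mod 11).
  S_0 = Σ v_i r_i = 5·0 + 1·2 + 6·4 + 6·1 + 4·8 = 64 ≡ 9.
  S_1 = Σ v_i α_i r_i = 5·9·0 + 1·8·2 + 6·7·4 + 6·1·1 + 4·5·8 = 350 ≡ 9.
  α_i^2 mod 11 = [4, 9, 5, 1, 3].
  S_2 = Σ v_i α_i^2 r_i = 5·4·0 + 1·9·2 + 6·5·4 + 6·1·1 + 4·3·8 = 240 ≡ 9.
  S = (9, 9, 9) ≠ 0, so r is not a codeword (an error is present).
Step 3: locate the error. For a single error e at position i, S_ℓ = v_i·e·α_i^ℓ, so α_err = S_1/S_0.
  S_0^{−1} = 9^{−1} = 5 (mod 11), so α_err = 9·5 = 45 ≡ 1 = α_4. Error position i = 4.
  Consistency check: S_2/S_1 = 9·5 = 45 ≡ 1 = α_err ✓ (single-error assumption holds).
Step 4: error magnitude e = S_0/v_4 = S_0·∏_{j≠4}(α_4 − α_j) = 9·2 = 18 ≡ 7 (mod 11).
Step 5: correct position 4: c_4 = r_4 − e = 1 − 7 ≡ 5 (mod 11). Hence c = [0, 2, 4, 5, 8].
  Check: interpolating c through the α_i gives m(x) = 7 + 9·x (degree < 2) with m(α_i) = c_i for every i, so c is indeed a codeword.


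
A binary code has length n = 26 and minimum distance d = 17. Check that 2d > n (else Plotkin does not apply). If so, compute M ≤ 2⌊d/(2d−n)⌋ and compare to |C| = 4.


Plotkin bound M ≤ 4; given |C| = 4 ≤ bound (satisfied).

Check applicability: 2d = 34, n = 26.
2d − n = 8 > 0, so Plotkin applies.
Compute d/(2d−n) = 17/8 ≈ 2.1250.
⌊d/(2d−n)⌋ = 2.
Plotkin bound: M ≤ 2·2 = 4.
Given |C| = 4, check: satisfied.
This |C| is at the Plotkin bound.


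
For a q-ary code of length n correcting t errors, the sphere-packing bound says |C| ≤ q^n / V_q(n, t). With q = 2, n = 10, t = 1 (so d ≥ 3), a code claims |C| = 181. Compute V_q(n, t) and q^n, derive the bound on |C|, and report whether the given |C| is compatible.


V_q(n, t) = 11, q^n = 1024, Hamming bound = 93, |C| = 181 > bound (violated).

Step 1: Compute V_q(n, t) = Σ_{j=0}^1 C(n, j) (q−1)^j.
  j = 0: C(10,0)·(1)^0 = 1·1 = 1.
  j = 1: C(10,1)·(1)^1 = 10·1 = 10.
  V_q(n, t) = 1 + 10 = 11.
Step 2: q^n = 2^10 = 1024.
Step 3: Hamming bound ⌊q^n / V_q(n,t)⌋ = ⌊1024/11⌋ = 93.
Step 4: Compare |C| = 181 to 93: violated.
The claimed |C| lies above the Hamming bound, so no 2-ary code of length 10 with d ≥ 3 can have 181 codewords.


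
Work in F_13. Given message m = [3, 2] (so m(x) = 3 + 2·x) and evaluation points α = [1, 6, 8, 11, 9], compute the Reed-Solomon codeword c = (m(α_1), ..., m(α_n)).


c = [5, 2, 6, 12, 8]

Message polynomial: m(x) = 3 + 2·x (mod 13).
For each evaluation point α_i, compute m(α_i) mod 13:
  α_1 = 1: Horner steps 2 → 5, so m(1) = 5.
  α_2 = 6: Horner steps 2 → 2, so m(6) = 2.
  α_3 = 8: Horner steps 2 → 6, so m(8) = 6.
  α_4 = 11: Horner steps 2 → 12, so m(11) = 12.
  α_5 = 9: Horner steps 2 → 8, so m(9) = 8.
Codeword c = [5, 2, 6, 12, 8] ∈ F_13^5.


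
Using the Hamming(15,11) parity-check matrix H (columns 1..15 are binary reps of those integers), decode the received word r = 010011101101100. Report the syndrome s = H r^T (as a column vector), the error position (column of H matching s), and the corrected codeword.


s = (0, 1, 0, 0)^T, error position = 4, corrected codeword c = 010111101101100

Compute s = H r^T mod 2 one row at a time:
  s_1 = 0 + 1 + 1 + 0 + 1 + 1 + 0 + 0 = 4 ≡ 0 (mod 2).
  s_2 = 0 + 1 + 1 + 1 + 1 + 1 + 0 + 0 = 5 ≡ 1 (mod 2).
  s_3 = 1 + 0 + 1 + 1 + 1 + 0 + 0 + 0 = 4 ≡ 0 (mod 2).
  s_4 = 0 + 0 + 1 + 1 + 1 + 0 + 1 + 0 = 4 ≡ 0 (mod 2).
s = (0, 1, 0, 0)^T — this equals column 4 of H (binary 0100), so error is at position 4.
Correct: flip bit 4 of r = 010011101101100 to get c = 010111101101100.


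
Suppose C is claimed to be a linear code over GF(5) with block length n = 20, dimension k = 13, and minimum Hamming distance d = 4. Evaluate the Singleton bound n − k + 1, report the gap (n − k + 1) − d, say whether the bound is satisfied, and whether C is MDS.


Singleton RHS = n − k + 1 = 8, slack = 4, bound satisfied, not MDS.

Singleton bound: d ≤ n − k + 1.
Here n = 20, k = 13, so n − k + 1 = 8.
Given d = 4, check d ≤ 8: YES.
Slack = (n − k + 1) − d = 4.
The code is NOT MDS (slack = 4 > 0).
Description: the claimed parameters are [20, 13, 4]_5; such a code would be non-MDS.


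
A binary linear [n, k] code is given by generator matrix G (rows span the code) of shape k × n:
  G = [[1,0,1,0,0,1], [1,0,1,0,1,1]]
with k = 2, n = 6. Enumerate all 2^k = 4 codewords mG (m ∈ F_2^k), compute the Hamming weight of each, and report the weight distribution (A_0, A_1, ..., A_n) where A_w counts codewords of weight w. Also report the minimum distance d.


Weight distribution: A_0 = 1, A_1 = 1, A_3 = 1, A_4 = 1. Minimum distance d = 1.

Enumerate all 2^2 = 4 messages m ∈ F_2^2.
For each, compute codeword c = mG in F_2^6, then tally its weight.
  m = 00 → c = 000000, weight = 0.
  m = 10 → c = 101001, weight = 3.
  m = 01 → c = 101011, weight = 4.
  m = 11 → c = 000010, weight = 1.
Tally weights:
  weight 0: 1 codewords.
  weight 1: 1 codewords.
  weight 3: 1 codewords.
  weight 4: 1 codewords.
Minimum distance d = smallest w > 0 with A_w > 0 = 1.
Sanity: Σ A_w = 4 = 2^2 = 4 ✓.


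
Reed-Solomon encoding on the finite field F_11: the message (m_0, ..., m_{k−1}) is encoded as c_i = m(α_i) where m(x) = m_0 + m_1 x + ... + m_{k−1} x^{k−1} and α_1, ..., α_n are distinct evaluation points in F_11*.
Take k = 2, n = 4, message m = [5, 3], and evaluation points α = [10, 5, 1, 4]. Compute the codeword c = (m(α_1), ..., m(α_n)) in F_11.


c = [2, 9, 8, 6]

Message polynomial: m(x) = 5 + 3·x (mod 11).
For each evaluation point α_i, compute m(α_i) mod 11:
  α_1 = 10: Horner steps 3 → 2, so m(10) = 2.
  α_2 = 5: Horner steps 3 → 9, so m(5) = 9.
  α_3 = 1: Horner steps 3 → 8, so m(1) = 8.
  α_4 = 4: Horner steps 3 → 6, so m(4) = 6.
Codeword c = [2, 9, 8, 6] ∈ F_11^4.


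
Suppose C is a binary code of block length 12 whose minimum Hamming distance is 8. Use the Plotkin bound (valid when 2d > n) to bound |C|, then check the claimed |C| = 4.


Plotkin bound M ≤ 4; given |C| = 4 ≤ bound (satisfied).

Check applicability: 2d = 16, n = 12.
2d − n = 4 > 0, so Plotkin applies.
Compute d/(2d−n) = 8/4 ≈ 2.0000.
⌊d/(2d−n)⌋ = 2.
Plotkin bound: M ≤ 2·2 = 4.
Given |C| = 4, check: satisfied.
This |C| is at the Plotkin bound.


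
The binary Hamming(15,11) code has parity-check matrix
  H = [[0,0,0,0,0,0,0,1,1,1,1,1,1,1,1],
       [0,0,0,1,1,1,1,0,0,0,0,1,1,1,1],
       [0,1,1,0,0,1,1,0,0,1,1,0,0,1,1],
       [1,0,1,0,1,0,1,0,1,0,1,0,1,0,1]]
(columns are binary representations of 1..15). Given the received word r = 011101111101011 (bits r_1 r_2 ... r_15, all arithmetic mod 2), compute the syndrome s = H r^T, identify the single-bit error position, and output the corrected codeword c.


s = (0, 0, 1, 0)^T, error position = 2, corrected codeword c = 001101111101011

Compute s = H r^T mod 2 one row at a time:
  s_1 = 1 + 1 + 1 + 0 + 1 + 0 + 1 + 1 = 6 ≡ 0 (mod 2).
  s_2 = 1 + 0 + 1 + 1 + 1 + 0 + 1 + 1 = 6 ≡ 0 (mod 2).
  s_3 = 1 + 1 + 1 + 1 + 1 + 0 + 1 + 1 = 7 ≡ 1 (mod 2).
  s_4 = 0 + 1 + 0 + 1 + 1 + 0 + 0 + 1 = 4 ≡ 0 (mod 2).
s = (0, 0, 1, 0)^T — this equals column 2 of H (binary 0010), so error is at position 2.
Correct: flip bit 2 of r = 011101111101011 to get c = 001101111101011.


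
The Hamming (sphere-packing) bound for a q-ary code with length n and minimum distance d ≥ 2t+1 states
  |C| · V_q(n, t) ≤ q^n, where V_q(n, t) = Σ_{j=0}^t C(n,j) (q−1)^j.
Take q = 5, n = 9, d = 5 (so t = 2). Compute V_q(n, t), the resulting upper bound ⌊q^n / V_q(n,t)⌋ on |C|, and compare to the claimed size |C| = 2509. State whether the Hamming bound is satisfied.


V_q(n, t) = 613, q^n = 1953125, Hamming bound = 3186, |C| = 2509 ≤ bound (satisfied).

Step 1: Compute V_q(n, t) = Σ_{j=0}^2 C(n, j) (q−1)^j.
  j = 0: C(9,0)·(4)^0 = 1·1 = 1.
  j = 1: C(9,1)·(4)^1 = 9·4 = 36.
  j = 2: C(9,2)·(4)^2 = 36·16 = 576.
  V_q(n, t) = 1 + 36 + 576 = 613.
Step 2: q^n = 5^9 = 1953125.
Step 3: Hamming bound ⌊q^n / V_q(n,t)⌋ = ⌊1953125/613⌋ = 3186.
Step 4: Compare |C| = 2509 to 3186: satisfied.
The claimed |C| lies below the Hamming bound.


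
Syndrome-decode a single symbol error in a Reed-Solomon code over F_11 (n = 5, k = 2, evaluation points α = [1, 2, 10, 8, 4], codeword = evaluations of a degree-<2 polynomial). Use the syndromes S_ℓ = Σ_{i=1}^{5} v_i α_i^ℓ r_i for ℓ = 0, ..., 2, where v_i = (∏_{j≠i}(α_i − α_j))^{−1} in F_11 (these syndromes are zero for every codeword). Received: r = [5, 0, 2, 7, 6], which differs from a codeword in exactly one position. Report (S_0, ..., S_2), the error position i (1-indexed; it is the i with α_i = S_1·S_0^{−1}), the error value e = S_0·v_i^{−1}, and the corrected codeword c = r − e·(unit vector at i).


S = (4, 4, 4), error at position 1, error magnitude e = 8, c = [8, 0, 2, 7, 6].

Step 1: column multipliers v_i = (∏_{j≠i}(α_i − α_j))^{−1} mod 11.
  i = 1 (α = 1): (1−2)(1−10)(1−8)(1−4) = (−1)·(−9)·(−7)·(−3) = 189 ≡ 2, so v_1 = 2^{−1} = 6 (mod 11).
  i = 2 (α = 2): (2−1)(2−10)(2−8)(2−4) = 1·(−8)·(−6)·(−2) = −96 ≡ 3, so v_2 = 3^{−1} = 4 (mod 11).
  i = 3 (α = 10): (10−1)(10−2)(10−8)(10−4) = 9·8·2·6 = 864 ≡ 6, so v_3 = 6^{−1} = 2 (mod 11).
  i = 4 (α = 8): (8−1)(8−2)(8−10)(8−4) = 7·6·(−2)·4 = −336 ≡ 5, so v_4 = 5^{−1} = 9 (mod 11).
  i = 5 (α = 4): (4−1)(4−2)(4−10)(4−8) = 3·2·(−6)·(−4) = 144 ≡ 1, so v_5 = 1^{−1} = 1 (mod 11).
  v = [6, 4, 2, 9, 1].
Step 2: syndromes of r = [5, 0, 2, 7, 6] (all sums mod 11).
  S_0 = Σ v_i r_i = 6·5 + 4·0 + 2·2 + 9·7 + 1·6 = 103 ≡ 4.
  S_1 = Σ v_i α_i r_i = 6·1·5 + 4·2·0 + 2·10·2 + 9·8·7 + 1·4·6 = 598 ≡ 4.
  α_i^2 mod 11 = [1, 4, 1, 9, 5].
  S_2 = Σ v_i α_i^2 r_i = 6·1·5 + 4·4·0 + 2·1·2 + 9·9·7 + 1·5·6 = 631 ≡ 4.
  S = (4, 4, 4) ≠ 0, so r is not a codeword (an error is present).
Step 3: locate the error. For a single error e at position i, S_ℓ = v_i·e·α_i^ℓ, so α_err = S_1/S_0.
  S_0^{−1} = 4^{−1} = 3 (mod 11), so α_err = 4·3 = 12 ≡ 1 = α_1. Error position i = 1.
  Consistency check: S_2/S_1 = 4·3 = 12 ≡ 1 = α_err ✓ (single-error assumption holds).
Step 4: error magnitude e = S_0/v_1 = S_0·∏_{j≠1}(α_1 − α_j) = 4·2 = 8 ≡ 8 (mod 11).
Step 5: correct position 1: c_1 = r_1 − e = 5 − 8 ≡ 8 (mod 11). Hence c = [8, 0, 2, 7, 6].
  Check: interpolating c through the α_i gives m(x) = 5 + 3·x (degree < 2) with m(α_i) = c_i for every i, so c is indeed a codeword.


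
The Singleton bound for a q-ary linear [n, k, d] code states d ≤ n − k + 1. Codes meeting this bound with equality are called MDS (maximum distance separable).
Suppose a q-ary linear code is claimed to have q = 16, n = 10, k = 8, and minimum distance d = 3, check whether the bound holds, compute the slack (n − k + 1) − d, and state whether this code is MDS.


Singleton RHS = n − k + 1 = 3, slack = 0, bound satisfied, MDS.

Singleton bound: d ≤ n − k + 1.
Here n = 10, k = 8, so n − k + 1 = 3.
Given d = 3, check d ≤ 3: YES.
Slack = (n − k + 1) − d = 0.
The code is MDS (slack = 0).
Description: the claimed parameters are [10, 8, 3]_16; such a code would be MDS (meets Singleton bound).


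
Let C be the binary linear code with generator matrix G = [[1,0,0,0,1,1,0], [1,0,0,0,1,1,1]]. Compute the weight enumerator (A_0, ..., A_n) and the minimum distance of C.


Weight distribution: A_0 = 1, A_1 = 1, A_3 = 1, A_4 = 1. Minimum distance d = 1.

Enumerate all 2^2 = 4 messages m ∈ F_2^2.
For each, compute codeword c = mG in F_2^7, then tally its weight.
  m = 00 → c = 0000000, weight = 0.
  m = 10 → c = 1000110, weight = 3.
  m = 01 → c = 1000111, weight = 4.
  m = 11 → c = 0000001, weight = 1.
Tally weights:
  weight 0: 1 codewords.
  weight 1: 1 codewords.
  weight 3: 1 codewords.
  weight 4: 1 codewords.
Minimum distance d = smallest w > 0 with A_w > 0 = 1.
Sanity: Σ A_w = 4 = 2^2 = 4 ✓.


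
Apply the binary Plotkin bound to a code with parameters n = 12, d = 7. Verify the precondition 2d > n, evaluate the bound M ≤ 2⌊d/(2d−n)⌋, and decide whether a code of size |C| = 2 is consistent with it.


Plotkin bound M ≤ 6; given |C| = 2 ≤ bound (satisfied).

Check applicability: 2d = 14, n = 12.
2d − n = 2 > 0, so Plotkin applies.
Compute d/(2d−n) = 7/2 ≈ 3.5000.
⌊d/(2d−n)⌋ = 3.
Plotkin bound: M ≤ 2·3 = 6.
Given |C| = 2, check: satisfied.
This |C| is below the Plotkin bound.


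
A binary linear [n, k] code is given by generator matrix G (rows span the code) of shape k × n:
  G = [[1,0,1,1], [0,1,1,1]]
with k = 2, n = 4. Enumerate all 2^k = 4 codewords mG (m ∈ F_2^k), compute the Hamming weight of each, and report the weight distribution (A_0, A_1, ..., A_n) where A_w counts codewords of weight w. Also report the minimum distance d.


Weight distribution: A_0 = 1, A_2 = 1, A_3 = 2. Minimum distance d = 2.

Enumerate all 2^2 = 4 messages m ∈ F_2^2.
For each, compute codeword c = mG in F_2^4, then tally its weight.
  m = 00 → c = 0000, weight = 0.
  m = 10 → c = 1011, weight = 3.
  m = 01 → c = 0111, weight = 3.
  m = 11 → c = 1100, weight = 2.
Tally weights:
  weight 0: 1 codewords.
  weight 2: 1 codewords.
  weight 3: 2 codewords.
Minimum distance d = smallest w > 0 with A_w > 0 = 2.
Sanity: Σ A_w = 4 = 2^2 = 4 ✓.


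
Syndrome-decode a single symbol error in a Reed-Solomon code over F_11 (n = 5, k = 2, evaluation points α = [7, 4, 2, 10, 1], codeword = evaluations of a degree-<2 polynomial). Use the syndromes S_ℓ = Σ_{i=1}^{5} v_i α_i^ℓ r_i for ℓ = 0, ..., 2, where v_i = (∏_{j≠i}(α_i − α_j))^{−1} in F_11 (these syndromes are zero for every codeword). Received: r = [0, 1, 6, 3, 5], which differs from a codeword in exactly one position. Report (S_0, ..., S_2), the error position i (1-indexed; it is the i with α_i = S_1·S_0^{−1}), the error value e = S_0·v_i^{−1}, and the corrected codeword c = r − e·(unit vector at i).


S = (9, 3, 1), error at position 2, error magnitude e = 4, c = [0, 8, 6, 3, 5].

Step 1: column multipliers v_i = (∏_{j≠i}(α_i − α_j))^{−1} mod 11.
  i = 1 (α = 7): (7−4)(7−2)(7−10)(7−1) = 3·5·(−3)·6 = −270 ≡ 5, so v_1 = 5^{−1} = 9 (mod 11).
  i = 2 (α = 4): (4−7)(4−2)(4−10)(4−1) = (−3)·2·(−6)·3 = 108 ≡ 9, so v_2 = 9^{−1} = 5 (mod 11).
  i = 3 (α = 2): (2−7)(2−4)(2−10)(2−1) = (−5)·(−2)·(−8)·1 = −80 ≡ 8, so v_3 = 8^{−1} = 7 (mod 11).
  i = 4 (α = 10): (10−7)(10−4)(10−2)(10−1) = 3·6·8·9 = 1296 ≡ 9, so v_4 = 9^{−1} = 5 (mod 11).
  i = 5 (α = 1): (1−7)(1−4)(1−2)(1−10) = (−6)·(−3)·(−1)·(−9) = 162 ≡ 8, so v_5 = 8^{−1} = 7 (mod 11).
  v = [9, 5, 7, 5, 7].
Step 2: syndromes of r = [0, 1, 6, 3, 5] (all sums mod 11).
  S_0 = Σ v_i r_i = 9·0 + 5·1 + 7·6 + 5·3 + 7·5 = 97 ≡ 9.
  S_1 = Σ v_i α_i r_i = 9·7·0 + 5·4·1 + 7·2·6 + 5·10·3 + 7·1·5 = 289 ≡ 3.
  α_i^2 mod 11 = [5, 5, 4, 1, 1].
  S_2 = Σ v_i α_i^2 r_i = 9·5·0 + 5·5·1 + 7·4·6 + 5·1·3 + 7·1·5 = 243 ≡ 1.
  S = (9, 3, 1) ≠ 0, so r is not a codeword (an error is present).
Step 3: locate the error. For a single error e at position i, S_ℓ = v_i·e·α_i^ℓ, so α_err = S_1/S_0.
  S_0^{−1} = 9^{−1} = 5 (mod 11), so α_err = 3·5 = 15 ≡ 4 = α_2. Error position i = 2.
  Consistency check: S_2/S_1 = 1·4 = 4 ≡ 4 = α_err ✓ (single-error assumption holds).
Step 4: error magnitude e = S_0/v_2 = S_0·∏_{j≠2}(α_2 − α_j) = 9·9 = 81 ≡ 4 (mod 11).
Step 5: correct position 2: c_2 = r_2 − e = 1 − 4 ≡ 8 (mod 11). Hence c = [0, 8, 6, 3, 5].
  Check: interpolating c through the α_i gives m(x) = 4 + 1·x (degree < 2) with m(α_i) = c_i for every i, so c is indeed a codeword.


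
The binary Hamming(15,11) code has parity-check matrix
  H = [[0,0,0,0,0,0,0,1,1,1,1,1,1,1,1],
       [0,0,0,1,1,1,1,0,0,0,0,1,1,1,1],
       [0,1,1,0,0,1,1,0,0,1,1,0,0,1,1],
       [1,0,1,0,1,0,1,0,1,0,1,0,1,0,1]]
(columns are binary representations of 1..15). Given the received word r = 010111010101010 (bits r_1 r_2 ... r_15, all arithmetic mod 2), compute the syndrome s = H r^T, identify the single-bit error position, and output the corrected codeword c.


s = (0, 1, 0, 1)^T, error position = 5, corrected codeword c = 010101010101010

Compute s = H r^T mod 2 one row at a time:
  s_1 = 1 + 0 + 1 + 0 + 1 + 0 + 1 + 0 = 4 ≡ 0 (mod 2).
  s_2 = 1 + 1 + 1 + 0 + 1 + 0 + 1 + 0 = 5 ≡ 1 (mod 2).
  s_3 = 1 + 0 + 1 + 0 + 1 + 0 + 1 + 0 = 4 ≡ 0 (mod 2).
  s_4 = 0 + 0 + 1 + 0 + 0 + 0 + 0 + 0 = 1 ≡ 1 (mod 2).
s = (0, 1, 0, 1)^T — this equals column 5 of H (binary 0101), so error is at position 5.
Correct: flip bit 5 of r = 010111010101010 to get c = 010101010101010.


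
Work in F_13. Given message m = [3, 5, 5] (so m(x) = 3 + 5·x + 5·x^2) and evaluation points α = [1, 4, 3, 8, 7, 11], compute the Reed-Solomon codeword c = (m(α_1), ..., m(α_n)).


c = [0, 12, 11, 12, 10, 0]

Message polynomial: m(x) = 3 + 5·x + 5·x^2 (mod 13).
For each evaluation point α_i, compute m(α_i) mod 13:
  α_1 = 1: Horner steps 5 → 10 → 0, so m(1) = 0.
  α_2 = 4: Horner steps 5 → 12 → 12, so m(4) = 12.
  α_3 = 3: Horner steps 5 → 7 → 11, so m(3) = 11.
  α_4 = 8: Horner steps 5 → 6 → 12, so m(8) = 12.
  α_5 = 7: Horner steps 5 → 1 → 10, so m(7) = 10.
  α_6 = 11: Horner steps 5 → 8 → 0, so m(11) = 0.
Codeword c = [0, 12, 11, 12, 10, 0] ∈ F_13^6.


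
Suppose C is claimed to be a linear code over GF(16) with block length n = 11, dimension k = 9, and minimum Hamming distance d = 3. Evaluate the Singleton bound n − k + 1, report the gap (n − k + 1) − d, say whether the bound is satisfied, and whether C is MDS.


Singleton RHS = n − k + 1 = 3, slack = 0, bound satisfied, MDS.

Singleton bound: d ≤ n − k + 1.
Here n = 11, k = 9, so n − k + 1 = 3.
Given d = 3, check d ≤ 3: YES.
Slack = (n − k + 1) − d = 0.
The code is MDS (slack = 0).
Description: the claimed parameters are [11, 9, 3]_16; such a code would be MDS (meets Singleton bound).


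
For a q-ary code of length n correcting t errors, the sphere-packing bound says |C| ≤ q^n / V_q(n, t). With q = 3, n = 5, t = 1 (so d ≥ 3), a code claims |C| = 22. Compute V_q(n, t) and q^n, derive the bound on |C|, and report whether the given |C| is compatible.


V_q(n, t) = 11, q^n = 243, Hamming bound = 22, |C| = 22 ≤ bound (satisfied).

Step 1: Compute V_q(n, t) = Σ_{j=0}^1 C(n, j) (q−1)^j.
  j = 0: C(5,0)·(2)^0 = 1·1 = 1.
  j = 1: C(5,1)·(2)^1 = 5·2 = 10.
  V_q(n, t) = 1 + 10 = 11.
Step 2: q^n = 3^5 = 243.
Step 3: Hamming bound ⌊q^n / V_q(n,t)⌋ = ⌊243/11⌋ = 22.
Step 4: Compare |C| = 22 to 22: satisfied.
The claimed |C| lies at the Hamming bound (tight).


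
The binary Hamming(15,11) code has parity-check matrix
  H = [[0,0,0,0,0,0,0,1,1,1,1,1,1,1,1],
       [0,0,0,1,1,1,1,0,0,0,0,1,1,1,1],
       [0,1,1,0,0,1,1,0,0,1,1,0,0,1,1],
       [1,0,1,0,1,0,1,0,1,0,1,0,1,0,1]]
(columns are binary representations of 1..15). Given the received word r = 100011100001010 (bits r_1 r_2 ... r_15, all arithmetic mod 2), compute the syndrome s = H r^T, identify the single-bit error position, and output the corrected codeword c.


s = (0, 1, 1, 1)^T, error position = 7, corrected codeword c = 100011000001010

Compute s = H r^T mod 2 one row at a time:
  s_1 = 0 + 0 + 0 + 0 + 1 + 0 + 1 + 0 = 2 ≡ 0 (mod 2).
  s_2 = 0 + 1 + 1 + 1 + 1 + 0 + 1 + 0 = 5 ≡ 1 (mod 2).
  s_3 = 0 + 0 + 1 + 1 + 0 + 0 + 1 + 0 = 3 ≡ 1 (mod 2).
  s_4 = 1 + 0 + 1 + 1 + 0 + 0 + 0 + 0 = 3 ≡ 1 (mod 2).
s = (0, 1, 1, 1)^T — this equals column 7 of H (binary 0111), so error is at position 7.
Correct: flip bit 7 of r = 100011100001010 to get c = 100011000001010.


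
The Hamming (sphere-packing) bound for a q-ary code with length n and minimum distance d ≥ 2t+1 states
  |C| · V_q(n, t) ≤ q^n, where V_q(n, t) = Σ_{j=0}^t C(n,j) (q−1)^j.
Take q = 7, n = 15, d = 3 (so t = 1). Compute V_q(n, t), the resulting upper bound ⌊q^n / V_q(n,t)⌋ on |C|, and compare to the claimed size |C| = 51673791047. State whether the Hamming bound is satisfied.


V_q(n, t) = 91, q^n = 4747561509943, Hamming bound = 52171005603, |C| = 51673791047 ≤ bound (satisfied).

Step 1: Compute V_q(n, t) = Σ_{j=0}^1 C(n, j) (q−1)^j.
  j = 0: C(15,0)·(6)^0 = 1·1 = 1.
  j = 1: C(15,1)·(6)^1 = 15·6 = 90.
  V_q(n, t) = 1 + 90 = 91.
Step 2: q^n = 7^15 = 4747561509943.
Step 3: Hamming bound ⌊q^n / V_q(n,t)⌋ = ⌊4747561509943/91⌋ = 52171005603.
Step 4: Compare |C| = 51673791047 to 52171005603: satisfied.
The claimed |C| lies below the Hamming bound.


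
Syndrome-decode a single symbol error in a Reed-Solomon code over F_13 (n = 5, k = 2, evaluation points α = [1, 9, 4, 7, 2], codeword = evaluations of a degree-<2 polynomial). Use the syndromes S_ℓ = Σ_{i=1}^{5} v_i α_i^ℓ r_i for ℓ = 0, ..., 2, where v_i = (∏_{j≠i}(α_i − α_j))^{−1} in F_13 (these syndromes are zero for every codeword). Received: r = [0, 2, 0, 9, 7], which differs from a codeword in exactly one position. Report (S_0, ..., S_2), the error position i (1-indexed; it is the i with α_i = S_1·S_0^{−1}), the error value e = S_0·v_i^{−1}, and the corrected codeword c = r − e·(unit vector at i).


S = (9, 9, 9), error at position 1, error magnitude e = 9, c = [4, 2, 0, 9, 7].

Step 1: column multipliers v_i = (∏_{j≠i}(α_i − α_j))^{−1} mod 13.
  i = 1 (α = 1): (1−9)(1−4)(1−7)(1−2) = (−8)·(−3)·(−6)·(−1) = 144 ≡ 1, so v_1 = 1^{−1} = 1 (mod 13).
  i = 2 (α = 9): (9−1)(9−4)(9−7)(9−2) = 8·5·2·7 = 560 ≡ 1, so v_2 = 1^{−1} = 1 (mod 13).
  i = 3 (α = 4): (4−1)(4−9)(4−7)(4−2) = 3·(−5)·(−3)·2 = 90 ≡ 12, so v_3 = 12^{−1} = 12 (mod 13).
  i = 4 (α = 7): (7−1)(7−9)(7−4)(7−2) = 6·(−2)·3·5 = −180 ≡ 2, so v_4 = 2^{−1} = 7 (mod 13).
  i = 5 (α = 2): (2−1)(2−9)(2−4)(2−7) = 1·(−7)·(−2)·(−5) = −70 ≡ 8, so v_5 = 8^{−1} = 5 (mod 13).
  v = [1, 1, 12, 7, 5].
Step 2: syndromes of r = [0, 2, 0, 9, 7] (all sums mod 13).
  S_0 = Σ v_i r_i = 1·0 + 1·2 + 12·0 + 7·9 + 5·7 = 100 ≡ 9.
  S_1 = Σ v_i α_i r_i = 1·1·0 + 1·9·2 + 12·4·0 + 7·7·9 + 5·2·7 = 529 ≡ 9.
  α_i^2 mod 13 = [1, 3, 3, 10, 4].
  S_2 = Σ v_i α_i^2 r_i = 1·1·0 + 1·3·2 + 12·3·0 + 7·10·9 + 5·4·7 = 776 ≡ 9.
  S = (9, 9, 9) ≠ 0, so r is not a codeword (an error is present).
Step 3: locate the error. For a single error e at position i, S_ℓ = v_i·e·α_i^ℓ, so α_err = S_1/S_0.
  S_0^{−1} = 9^{−1} = 3 (mod 13), so α_err = 9·3 = 27 ≡ 1 = α_1. Error position i = 1.
  Consistency check: S_2/S_1 = 9·3 = 27 ≡ 1 = α_err ✓ (single-error assumption holds).
Step 4: error magnitude e = S_0/v_1 = S_0·∏_{j≠1}(α_1 − α_j) = 9·1 = 9 ≡ 9 (mod 13).
Step 5: correct position 1: c_1 = r_1 − e = 0 − 9 ≡ 4 (mod 13). Hence c = [4, 2, 0, 9, 7].
  Check: interpolating c through the α_i gives m(x) = 1 + 3·x (degree < 2) with m(α_i) = c_i for every i, so c is indeed a codeword.


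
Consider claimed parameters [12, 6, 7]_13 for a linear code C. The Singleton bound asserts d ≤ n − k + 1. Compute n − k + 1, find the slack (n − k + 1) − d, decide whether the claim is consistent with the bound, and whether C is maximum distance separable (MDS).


Singleton RHS = n − k + 1 = 7, slack = 0, bound satisfied, MDS.

Singleton bound: d ≤ n − k + 1.
Here n = 12, k = 6, so n − k + 1 = 7.
Given d = 7, check d ≤ 7: YES.
Slack = (n − k + 1) − d = 0.
The code is MDS (slack = 0).
Description: the claimed parameters are [12, 6, 7]_13; such a code would be MDS (meets Singleton bound).


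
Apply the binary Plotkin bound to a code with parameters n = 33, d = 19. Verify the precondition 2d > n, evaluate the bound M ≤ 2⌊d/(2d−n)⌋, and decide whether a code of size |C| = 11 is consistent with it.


Plotkin bound M ≤ 6; given |C| = 11 > bound (violated).

Check applicability: 2d = 38, n = 33.
2d − n = 5 > 0, so Plotkin applies.
Compute d/(2d−n) = 19/5 ≈ 3.8000.
⌊d/(2d−n)⌋ = 3.
Plotkin bound: M ≤ 2·3 = 6.
Given |C| = 11, check: VIOLATED.
This |C| is above the Plotkin bound, so no binary code with n = 33, d = 19 and 11 codewords exists.


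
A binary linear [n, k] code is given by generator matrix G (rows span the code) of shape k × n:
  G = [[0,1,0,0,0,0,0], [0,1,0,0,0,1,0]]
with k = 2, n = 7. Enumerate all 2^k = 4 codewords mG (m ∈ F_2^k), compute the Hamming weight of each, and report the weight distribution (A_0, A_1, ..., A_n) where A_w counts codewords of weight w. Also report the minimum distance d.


Weight distribution: A_0 = 1, A_1 = 2, A_2 = 1. Minimum distance d = 1.

Enumerate all 2^2 = 4 messages m ∈ F_2^2.
For each, compute codeword c = mG in F_2^7, then tally its weight.
  m = 00 → c = 0000000, weight = 0.
  m = 10 → c = 0100000, weight = 1.
  m = 01 → c = 0100010, weight = 2.
  m = 11 → c = 0000010, weight = 1.
Tally weights:
  weight 0: 1 codewords.
  weight 1: 2 codewords.
  weight 2: 1 codewords.
Minimum distance d = smallest w > 0 with A_w > 0 = 1.
Sanity: Σ A_w = 4 = 2^2 = 4 ✓.


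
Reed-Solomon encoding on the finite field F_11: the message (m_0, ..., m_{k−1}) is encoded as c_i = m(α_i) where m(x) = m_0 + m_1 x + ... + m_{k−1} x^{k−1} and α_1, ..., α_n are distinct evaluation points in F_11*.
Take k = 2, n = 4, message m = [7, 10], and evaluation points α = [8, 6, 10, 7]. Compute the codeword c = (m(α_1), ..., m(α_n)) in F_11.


c = [10, 1, 8, 0]

Message polynomial: m(x) = 7 + 10·x (mod 11).
For each evaluation point α_i, compute m(α_i) mod 11:
  α_1 = 8: Horner steps 10 → 10, so m(8) = 10.
  α_2 = 6: Horner steps 10 → 1, so m(6) = 1.
  α_3 = 10: Horner steps 10 → 8, so m(10) = 8.
  α_4 = 7: Horner steps 10 → 0, so m(7) = 0.
Codeword c = [10, 1, 8, 0] ∈ F_11^4.


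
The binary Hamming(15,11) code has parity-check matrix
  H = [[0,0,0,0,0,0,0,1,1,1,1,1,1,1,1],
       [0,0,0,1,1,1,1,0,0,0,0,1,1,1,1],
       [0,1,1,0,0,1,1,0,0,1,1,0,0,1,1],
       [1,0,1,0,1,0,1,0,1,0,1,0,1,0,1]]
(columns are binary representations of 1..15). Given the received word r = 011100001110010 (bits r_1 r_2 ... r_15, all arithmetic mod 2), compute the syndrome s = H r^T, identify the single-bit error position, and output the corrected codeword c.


s = (0, 0, 1, 1)^T, error position = 3, corrected codeword c = 010100001110010

Compute s = H r^T mod 2 one row at a time:
  s_1 = 0 + 1 + 1 + 1 + 0 + 0 + 1 + 0 = 4 ≡ 0 (mod 2).
  s_2 = 1 + 0 + 0 + 0 + 0 + 0 + 1 + 0 = 2 ≡ 0 (mod 2).
  s_3 = 1 + 1 + 0 + 0 + 1 + 1 + 1 + 0 = 5 ≡ 1 (mod 2).
  s_4 = 0 + 1 + 0 + 0 + 1 + 1 + 0 + 0 = 3 ≡ 1 (mod 2).
s = (0, 0, 1, 1)^T — this equals column 3 of H (binary 0011), so error is at position 3.
Correct: flip bit 3 of r = 011100001110010 to get c = 010100001110010.
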